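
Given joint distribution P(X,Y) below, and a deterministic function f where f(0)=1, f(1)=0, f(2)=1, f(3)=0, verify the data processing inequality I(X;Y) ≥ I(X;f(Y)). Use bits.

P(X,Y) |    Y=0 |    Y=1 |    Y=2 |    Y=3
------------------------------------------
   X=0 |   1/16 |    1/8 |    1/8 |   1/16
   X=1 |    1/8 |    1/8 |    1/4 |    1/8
I(X;Y) = 0.0157, I(X;f(Y)) = 0.0069, inequality holds: 0.0157 ≥ 0.0069

Data Processing Inequality: For any Markov chain X → Y → Z, we have I(X;Y) ≥ I(X;Z).

Here Z = f(Y) is a deterministic function of Y, forming X → Y → Z.

Original I(X;Y) = 0.0157 bits

After applying f:
P(X,Z) where Z=f(Y):
- P(X,Z=0) = P(X,Y=1) + P(X,Y=3)
- P(X,Z=1) = P(X,Y=0) + P(X,Y=2)

I(X;Z) = I(X;f(Y)) = 0.0069 bits

Verification: 0.0157 ≥ 0.0069 ✓

Information cannot be created by processing; the function f can only lose information about X.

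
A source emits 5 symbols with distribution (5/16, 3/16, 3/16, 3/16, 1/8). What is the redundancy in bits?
0.0641 bits

Redundancy measures how far a source is from maximum entropy:
R = H_max - H(X)

Maximum entropy for 5 symbols: H_max = log_2(5) = 2.3219 bits
Actual entropy: H(X) = 2.2579 bits
Redundancy: R = 2.3219 - 2.2579 = 0.0641 bits

This redundancy represents potential for compression: the source could be compressed by 0.0641 bits per symbol.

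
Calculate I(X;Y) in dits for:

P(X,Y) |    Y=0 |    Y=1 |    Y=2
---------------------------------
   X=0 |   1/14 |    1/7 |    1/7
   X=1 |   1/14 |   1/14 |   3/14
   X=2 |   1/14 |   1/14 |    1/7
0.0093 dits

Mutual information: I(X;Y) = H(X) + H(Y) - H(X,Y)

Marginals:
P(X) = (5/14, 5/14, 2/7), H(X) = 0.4748 dits
P(Y) = (3/14, 2/7, 1/2), H(Y) = 0.4493 dits

Joint entropy: H(X,Y) = 0.9149 dits

I(X;Y) = 0.4748 + 0.4493 - 0.9149 = 0.0093 dits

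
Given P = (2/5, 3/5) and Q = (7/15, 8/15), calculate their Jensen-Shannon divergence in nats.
0.0023 nats

Jensen-Shannon divergence is:
JSD(P||Q) = 0.5 × D_KL(P||M) + 0.5 × D_KL(Q||M)
where M = 0.5 × (P + Q) is the mixture distribution.

M = 0.5 × (2/5, 3/5) + 0.5 × (7/15, 8/15) = (13/30, 17/30)

D_KL(P||M) = 0.0023 nats
D_KL(Q||M) = 0.0023 nats

JSD(P||Q) = 0.5 × 0.0023 + 0.5 × 0.0023 = 0.0023 nats

Unlike KL divergence, JSD is symmetric and bounded: 0 ≤ JSD ≤ log(2).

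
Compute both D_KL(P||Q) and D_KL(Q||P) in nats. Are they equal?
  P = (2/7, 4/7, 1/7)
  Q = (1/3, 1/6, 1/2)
D_KL(P||Q) = 0.4811, D_KL(Q||P) = 0.4724

KL divergence is not symmetric: D_KL(P||Q) ≠ D_KL(Q||P) in general.

D_KL(P||Q) = 0.4811 nats
D_KL(Q||P) = 0.4724 nats

No, they are not equal!

This asymmetry is why KL divergence is not a true distance metric.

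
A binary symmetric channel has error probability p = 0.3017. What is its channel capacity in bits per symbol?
0.1166 bits

For a binary symmetric channel (BSC) with error probability p:
Capacity C = 1 - H(p) bits per symbol

where H(p) = -p log₂(p) - (1-p) log₂(1-p) is the binary entropy function.

H(0.3017) = 0.8834 bits
C = 1 - 0.8834 = 0.1166 bits per symbol

This means we can reliably transmit up to 0.1166 bits of information per channel use.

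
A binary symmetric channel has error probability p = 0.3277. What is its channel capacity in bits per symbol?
0.0874 bits

For a binary symmetric channel (BSC) with error probability p:
Capacity C = 1 - H(p) bits per symbol

where H(p) = -p log₂(p) - (1-p) log₂(1-p) is the binary entropy function.

H(0.3277) = 0.9126 bits
C = 1 - 0.9126 = 0.0874 bits per symbol

This means we can reliably transmit up to 0.0874 bits of information per channel use.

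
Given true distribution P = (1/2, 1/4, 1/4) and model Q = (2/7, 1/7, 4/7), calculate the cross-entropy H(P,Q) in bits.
1.8074 bits

Cross-entropy: H(P,Q) = -Σ p(x) log q(x)

Alternatively: H(P,Q) = H(P) + D_KL(P||Q)
H(P) = 1.5000 bits
D_KL(P||Q) = 0.3074 bits

H(P,Q) = 1.5000 + 0.3074 = 1.8074 bits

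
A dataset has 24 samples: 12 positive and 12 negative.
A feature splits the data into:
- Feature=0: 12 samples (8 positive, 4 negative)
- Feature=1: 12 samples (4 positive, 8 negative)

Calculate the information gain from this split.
0.0817 bits

Information Gain = H(Y) - H(Y|Feature)

Before split:
P(positive) = 12/24 = 0.5000
H(Y) = 1.0000 bits

After split:
Feature=0: H = 0.9183 bits (weight = 12/24)
Feature=1: H = 0.9183 bits (weight = 12/24)
H(Y|Feature) = (12/24)×0.9183 + (12/24)×0.9183 = 0.9183 bits

Information Gain = 1.0000 - 0.9183 = 0.0817 bits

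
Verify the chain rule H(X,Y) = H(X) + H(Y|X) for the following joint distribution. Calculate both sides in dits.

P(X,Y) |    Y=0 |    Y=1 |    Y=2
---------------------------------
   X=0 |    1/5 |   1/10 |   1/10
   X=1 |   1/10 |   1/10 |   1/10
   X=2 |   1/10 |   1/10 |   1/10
H(X,Y) = 0.9398, H(X) = 0.4729, H(Y|X) = 0.4669 (all in dits)

Chain rule: H(X,Y) = H(X) + H(Y|X)

Left side — joint entropy directly:
H(X,Y) = -Σ p(x,y) log p(x,y) = 0.9398 dits

Right side — compute H(Y|X) from the conditional distributions:
P(X) = (2/5, 3/10, 3/10), so H(X) = 0.4729 dits
H(Y|X) = Σ_x P(X=x) · H(Y|X=x):
  P(Y|X=0) = (1/2, 1/4, 1/4), H(Y|X=0) = 0.4515, weight P(X=0) = 2/5
  P(Y|X=1) = (1/3, 1/3, 1/3), H(Y|X=1) = 0.4771, weight P(X=1) = 3/10
  P(Y|X=2) = (1/3, 1/3, 1/3), H(Y|X=2) = 0.4771, weight P(X=2) = 3/10
H(Y|X) = 0.4669 dits

H(X) + H(Y|X) = 0.4729 + 0.4669 = 0.9398 dits

Both sides equal 0.9398 dits. ✓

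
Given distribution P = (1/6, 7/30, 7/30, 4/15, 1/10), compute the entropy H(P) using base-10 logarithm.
0.6777 dits

Shannon entropy is H(X) = -Σ p(x) log p(x).

For P = (1/6, 7/30, 7/30, 4/15, 1/10):
H = -1/6 × log_10(1/6) -7/30 × log_10(7/30) -7/30 × log_10(7/30) -4/15 × log_10(4/15) -1/10 × log_10(1/10)
H = 0.6777 dits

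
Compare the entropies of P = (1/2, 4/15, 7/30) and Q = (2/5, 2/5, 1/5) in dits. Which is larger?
Q

Computing entropies in dits:
H(P) = 0.4511
H(Q) = 0.4581

Distribution Q has higher entropy.

Intuition: The distribution closer to uniform (more spread out) has higher entropy.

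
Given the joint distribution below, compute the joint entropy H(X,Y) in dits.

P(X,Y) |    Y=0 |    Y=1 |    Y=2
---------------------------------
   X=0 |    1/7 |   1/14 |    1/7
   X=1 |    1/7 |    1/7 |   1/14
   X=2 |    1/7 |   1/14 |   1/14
0.9311 dits

Joint entropy is H(X,Y) = -Σ_{x,y} p(x,y) log p(x,y).

Summing over all non-zero entries:
H(X,Y) = -[1/7·log_10(1/7) + 1/14·log_10(1/14) + 1/7·log_10(1/7) + 1/7·log_10(1/7) + 1/7·log_10(1/7) + 1/14·log_10(1/14) + 1/7·log_10(1/7) + 1/14·log_10(1/14) + 1/14·log_10(1/14)]
H(X,Y) = 0.9311 dits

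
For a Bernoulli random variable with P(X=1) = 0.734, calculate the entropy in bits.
0.8357 bits

The binary entropy function is:
H(p) = -p log(p) - (1-p) log(1-p)

H(0.734) = -0.734 × log_2(0.734) - 0.266 × log_2(0.266)
H(0.734) = 0.8357 bits

Note: Binary entropy is maximized at p=0.5 (H=1 bit) and minimized at p=0 or p=1 (H=0).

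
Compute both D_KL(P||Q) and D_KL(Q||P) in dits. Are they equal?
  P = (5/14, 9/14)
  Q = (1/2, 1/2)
D_KL(P||Q) = 0.0180, D_KL(Q||P) = 0.0185

KL divergence is not symmetric: D_KL(P||Q) ≠ D_KL(Q||P) in general.

D_KL(P||Q) = 0.0180 dits
D_KL(Q||P) = 0.0185 dits

No, they are not equal!

This asymmetry is why KL divergence is not a true distance metric.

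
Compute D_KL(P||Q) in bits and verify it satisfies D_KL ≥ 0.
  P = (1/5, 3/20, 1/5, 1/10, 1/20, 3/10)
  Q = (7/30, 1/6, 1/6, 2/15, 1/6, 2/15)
0.2080 bits

KL divergence satisfies the Gibbs inequality: D_KL(P||Q) ≥ 0 for all distributions P, Q.

D_KL(P||Q) = Σ p(x) log(p(x)/q(x))
Term by term:
  x=0: 1/5 × log_2[(1/5)/(7/30)] = -0.0445
  x=1: 3/20 × log_2[(3/20)/(1/6)] = -0.0228
  x=2: 1/5 × log_2[(1/5)/(1/6)] = 0.0526
  x=3: 1/10 × log_2[(1/10)/(2/15)] = -0.0415
  x=4: 1/20 × log_2[(1/20)/(1/6)] = -0.0868
  x=5: 3/10 × log_2[(3/10)/(2/15)] = 0.3510
D_KL(P||Q) = 0.2080 bits

D_KL(P||Q) = 0.2080 ≥ 0 ✓

This non-negativity is a fundamental property: relative entropy cannot be negative because it measures how different Q is from P.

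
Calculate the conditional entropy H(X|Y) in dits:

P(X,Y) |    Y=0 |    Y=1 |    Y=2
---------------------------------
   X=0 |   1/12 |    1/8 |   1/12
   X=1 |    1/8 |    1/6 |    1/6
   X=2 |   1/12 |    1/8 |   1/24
0.4548 dits

Using the chain rule: H(X|Y) = H(X,Y) - H(Y)

First, compute H(X,Y) = 0.9253 dits

Marginal P(Y) = (7/24, 5/12, 7/24)
H(Y) = 0.4706 dits

H(X|Y) = H(X,Y) - H(Y) = 0.9253 - 0.4706 = 0.4548 dits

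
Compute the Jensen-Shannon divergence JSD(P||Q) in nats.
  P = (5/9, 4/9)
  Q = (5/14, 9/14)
0.0200 nats

Jensen-Shannon divergence is:
JSD(P||Q) = 0.5 × D_KL(P||M) + 0.5 × D_KL(Q||M)
where M = 0.5 × (P + Q) is the mixture distribution.

M = 0.5 × (5/9, 4/9) + 0.5 × (5/14, 9/14) = (0.456349, 0.543651)

D_KL(P||M) = 0.0197 nats
D_KL(Q||M) = 0.0202 nats

JSD(P||Q) = 0.5 × 0.0197 + 0.5 × 0.0202 = 0.0200 nats

Unlike KL divergence, JSD is symmetric and bounded: 0 ≤ JSD ≤ log(2).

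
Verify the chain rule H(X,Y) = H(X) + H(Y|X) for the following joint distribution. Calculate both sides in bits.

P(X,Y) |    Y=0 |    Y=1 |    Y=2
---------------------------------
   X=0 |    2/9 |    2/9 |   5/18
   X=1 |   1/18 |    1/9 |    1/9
H(X,Y) = 2.4138, H(X) = 0.8524, H(Y|X) = 1.5614 (all in bits)

Chain rule: H(X,Y) = H(X) + H(Y|X)

Left side — joint entropy directly:
H(X,Y) = -Σ p(x,y) log p(x,y) = 2.4138 bits

Right side — compute H(Y|X) from the conditional distributions:
P(X) = (13/18, 5/18), so H(X) = 0.8524 bits
H(Y|X) = Σ_x P(X=x) · H(Y|X=x):
  P(Y|X=0) = (4/13, 4/13, 5/13), H(Y|X=0) = 1.5766, weight P(X=0) = 13/18
  P(Y|X=1) = (1/5, 2/5, 2/5), H(Y|X=1) = 1.5219, weight P(X=1) = 5/18
H(Y|X) = 1.5614 bits

H(X) + H(Y|X) = 0.8524 + 1.5614 = 2.4138 bits

Both sides equal 2.4138 bits. ✓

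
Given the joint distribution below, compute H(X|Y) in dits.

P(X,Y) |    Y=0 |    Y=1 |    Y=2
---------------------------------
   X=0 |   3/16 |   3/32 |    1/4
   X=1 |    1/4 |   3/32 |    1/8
0.2899 dits

Using the chain rule: H(X|Y) = H(X,Y) - H(Y)

First, compute H(X,Y) = 0.7430 dits

Marginal P(Y) = (7/16, 3/16, 3/8)
H(Y) = 0.4531 dits

H(X|Y) = H(X,Y) - H(Y) = 0.7430 - 0.4531 = 0.2899 dits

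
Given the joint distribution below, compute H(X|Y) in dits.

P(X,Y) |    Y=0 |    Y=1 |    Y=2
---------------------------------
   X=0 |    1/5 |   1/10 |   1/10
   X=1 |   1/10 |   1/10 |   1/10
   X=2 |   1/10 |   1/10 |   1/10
0.4669 dits

Using the chain rule: H(X|Y) = H(X,Y) - H(Y)

First, compute H(X,Y) = 0.9398 dits

Marginal P(Y) = (2/5, 3/10, 3/10)
H(Y) = 0.4729 dits

H(X|Y) = H(X,Y) - H(Y) = 0.9398 - 0.4729 = 0.4669 dits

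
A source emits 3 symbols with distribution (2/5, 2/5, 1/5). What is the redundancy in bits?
0.0630 bits

Redundancy measures how far a source is from maximum entropy:
R = H_max - H(X)

Maximum entropy for 3 symbols: H_max = log_2(3) = 1.5850 bits
Actual entropy: H(X) = 1.5219 bits
Redundancy: R = 1.5850 - 1.5219 = 0.0630 bits

This redundancy represents potential for compression: the source could be compressed by 0.0630 bits per symbol.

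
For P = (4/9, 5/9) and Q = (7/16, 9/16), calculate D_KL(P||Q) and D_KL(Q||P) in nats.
D_KL(P||Q) = 0.0001, D_KL(Q||P) = 0.0001

KL divergence is not symmetric: D_KL(P||Q) ≠ D_KL(Q||P) in general.

D_KL(P||Q) = 0.0001 nats
D_KL(Q||P) = 0.0001 nats

In this case they happen to be equal (to 4 decimal places).

This asymmetry is why KL divergence is not a true distance metric.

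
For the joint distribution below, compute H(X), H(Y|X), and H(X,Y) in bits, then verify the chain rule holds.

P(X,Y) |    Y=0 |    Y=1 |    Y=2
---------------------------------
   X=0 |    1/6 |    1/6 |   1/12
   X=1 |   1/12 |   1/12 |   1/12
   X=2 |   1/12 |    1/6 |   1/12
H(X,Y) = 3.0850, H(X) = 1.5546, H(Y|X) = 1.5304 (all in bits)

Chain rule: H(X,Y) = H(X) + H(Y|X)

Left side — joint entropy directly:
H(X,Y) = -Σ p(x,y) log p(x,y) = 3.0850 bits

Right side — compute H(Y|X) from the conditional distributions:
P(X) = (5/12, 1/4, 1/3), so H(X) = 1.5546 bits
H(Y|X) = Σ_x P(X=x) · H(Y|X=x):
  P(Y|X=0) = (2/5, 2/5, 1/5), H(Y|X=0) = 1.5219, weight P(X=0) = 5/12
  P(Y|X=1) = (1/3, 1/3, 1/3), H(Y|X=1) = 1.5850, weight P(X=1) = 1/4
  P(Y|X=2) = (1/4, 1/2, 1/4), H(Y|X=2) = 1.5000, weight P(X=2) = 1/3
H(Y|X) = 1.5304 bits

H(X) + H(Y|X) = 1.5546 + 1.5304 = 3.0850 bits

Both sides equal 3.0850 bits. ✓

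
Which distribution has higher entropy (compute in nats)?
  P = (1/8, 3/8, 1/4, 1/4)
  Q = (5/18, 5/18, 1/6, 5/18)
Q

Computing entropies in nats:
H(P) = 1.3209
H(Q) = 1.3661

Distribution Q has higher entropy.

Intuition: The distribution closer to uniform (more spread out) has higher entropy.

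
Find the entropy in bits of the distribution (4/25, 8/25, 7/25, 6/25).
1.9574 bits

Shannon entropy is H(X) = -Σ p(x) log p(x).

For P = (4/25, 8/25, 7/25, 6/25):
H = -4/25 × log_2(4/25) -8/25 × log_2(8/25) -7/25 × log_2(7/25) -6/25 × log_2(6/25)
H = 1.9574 bits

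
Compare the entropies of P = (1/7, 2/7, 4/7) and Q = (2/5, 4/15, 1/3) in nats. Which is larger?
Q

Computing entropies in nats:
H(P) = 0.9557
H(Q) = 1.0852

Distribution Q has higher entropy.

Intuition: The distribution closer to uniform (more spread out) has higher entropy.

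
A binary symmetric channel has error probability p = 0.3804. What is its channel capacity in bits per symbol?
0.0417 bits

For a binary symmetric channel (BSC) with error probability p:
Capacity C = 1 - H(p) bits per symbol

where H(p) = -p log₂(p) - (1-p) log₂(1-p) is the binary entropy function.

H(0.3804) = 0.9583 bits
C = 1 - 0.9583 = 0.0417 bits per symbol

This means we can reliably transmit up to 0.0417 bits of information per channel use.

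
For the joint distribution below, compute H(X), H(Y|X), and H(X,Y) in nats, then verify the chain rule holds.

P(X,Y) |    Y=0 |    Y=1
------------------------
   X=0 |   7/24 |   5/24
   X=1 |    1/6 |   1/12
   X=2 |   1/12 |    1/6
H(X,Y) = 1.6976, H(X) = 1.0397, H(Y|X) = 0.6579 (all in nats)

Chain rule: H(X,Y) = H(X) + H(Y|X)

Left side — joint entropy directly:
H(X,Y) = -Σ p(x,y) log p(x,y) = 1.6976 nats

Right side — compute H(Y|X) from the conditional distributions:
P(X) = (1/2, 1/4, 1/4), so H(X) = 1.0397 nats
H(Y|X) = Σ_x P(X=x) · H(Y|X=x):
  P(Y|X=0) = (7/12, 5/12), H(Y|X=0) = 0.6792, weight P(X=0) = 1/2
  P(Y|X=1) = (2/3, 1/3), H(Y|X=1) = 0.6365, weight P(X=1) = 1/4
  P(Y|X=2) = (1/3, 2/3), H(Y|X=2) = 0.6365, weight P(X=2) = 1/4
H(Y|X) = 0.6579 nats

H(X) + H(Y|X) = 1.0397 + 0.6579 = 1.6976 nats

Both sides equal 1.6976 nats. ✓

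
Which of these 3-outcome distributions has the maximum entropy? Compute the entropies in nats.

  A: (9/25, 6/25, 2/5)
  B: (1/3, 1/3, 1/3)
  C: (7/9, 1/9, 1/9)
B

For a discrete distribution over n outcomes, entropy is maximized by the uniform distribution.

Computing entropies:
H(A) = 1.0768 nats
H(B) = 1.0986 nats
H(C) = 0.6837 nats

The uniform distribution (where all probabilities equal 1/3) achieves the maximum entropy of log_e(3) = 1.0986 nats.

Distribution B has the highest entropy.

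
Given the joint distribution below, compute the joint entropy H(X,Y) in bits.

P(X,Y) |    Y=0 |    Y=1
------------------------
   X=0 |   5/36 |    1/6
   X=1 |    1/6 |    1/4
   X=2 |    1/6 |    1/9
2.5403 bits

Joint entropy is H(X,Y) = -Σ_{x,y} p(x,y) log p(x,y).

Summing over all non-zero entries:
H(X,Y) = -[5/36·log_2(5/36) + 1/6·log_2(1/6) + 1/6·log_2(1/6) + 1/4·log_2(1/4) + 1/6·log_2(1/6) + 1/9·log_2(1/9)]
H(X,Y) = 2.5403 bits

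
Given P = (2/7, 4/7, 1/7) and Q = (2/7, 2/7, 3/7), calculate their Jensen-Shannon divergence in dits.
0.0268 dits

Jensen-Shannon divergence is:
JSD(P||Q) = 0.5 × D_KL(P||M) + 0.5 × D_KL(Q||M)
where M = 0.5 × (P + Q) is the mixture distribution.

M = 0.5 × (2/7, 4/7, 1/7) + 0.5 × (2/7, 2/7, 3/7) = (2/7, 3/7, 2/7)

D_KL(P||M) = 0.0284 dits
D_KL(Q||M) = 0.0252 dits

JSD(P||Q) = 0.5 × 0.0284 + 0.5 × 0.0252 = 0.0268 dits

Unlike KL divergence, JSD is symmetric and bounded: 0 ≤ JSD ≤ log(2).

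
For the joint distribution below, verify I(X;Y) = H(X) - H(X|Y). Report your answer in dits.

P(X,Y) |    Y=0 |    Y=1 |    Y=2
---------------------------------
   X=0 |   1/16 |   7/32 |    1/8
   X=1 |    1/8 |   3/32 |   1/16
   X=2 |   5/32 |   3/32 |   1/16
I(X;Y) = 0.0259 dits

Mutual information has multiple equivalent forms:
- I(X;Y) = H(X) - H(X|Y)
- I(X;Y) = H(Y) - H(Y|X)
- I(X;Y) = H(X) + H(Y) - H(X,Y)

Computing all quantities:
H(X) = 0.4717, H(Y) = 0.4689, H(X,Y) = 0.9147
H(X|Y) = 0.4458, H(Y|X) = 0.4429

Verification:
H(X) - H(X|Y) = 0.4717 - 0.4458 = 0.0259
H(Y) - H(Y|X) = 0.4689 - 0.4429 = 0.0259
H(X) + H(Y) - H(X,Y) = 0.4717 + 0.4689 - 0.9147 = 0.0259

All forms give I(X;Y) = 0.0259 dits. ✓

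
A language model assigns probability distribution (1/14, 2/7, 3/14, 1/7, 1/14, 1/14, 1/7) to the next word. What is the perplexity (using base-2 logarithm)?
6.1075

Perplexity is 2^H (or exp(H) for natural log).

First, H = -Σ p log p = 2.6106 bits
Perplexity = 2^2.6106 = 6.1075

Interpretation: The model's uncertainty is equivalent to choosing uniformly among 6.1 options.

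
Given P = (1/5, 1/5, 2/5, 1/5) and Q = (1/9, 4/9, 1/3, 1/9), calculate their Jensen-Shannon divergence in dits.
0.0166 dits

Jensen-Shannon divergence is:
JSD(P||Q) = 0.5 × D_KL(P||M) + 0.5 × D_KL(Q||M)
where M = 0.5 × (P + Q) is the mixture distribution.

M = 0.5 × (1/5, 1/5, 2/5, 1/5) + 0.5 × (1/9, 4/9, 1/3, 1/9) = (0.155556, 0.322222, 11/30, 0.155556)

D_KL(P||M) = 0.0173 dits
D_KL(Q||M) = 0.0158 dits

JSD(P||Q) = 0.5 × 0.0173 + 0.5 × 0.0158 = 0.0166 dits

Unlike KL divergence, JSD is symmetric and bounded: 0 ≤ JSD ≤ log(2).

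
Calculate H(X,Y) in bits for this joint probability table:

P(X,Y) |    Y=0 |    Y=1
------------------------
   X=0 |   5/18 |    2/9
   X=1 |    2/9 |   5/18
1.9911 bits

Joint entropy is H(X,Y) = -Σ_{x,y} p(x,y) log p(x,y).

Summing over all non-zero entries:
H(X,Y) = -[5/18·log_2(5/18) + 2/9·log_2(2/9) + 2/9·log_2(2/9) + 5/18·log_2(5/18)]
H(X,Y) = 1.9911 bits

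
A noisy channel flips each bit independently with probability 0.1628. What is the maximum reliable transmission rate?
0.3590 bits

For a binary symmetric channel (BSC) with error probability p:
Capacity C = 1 - H(p) bits per symbol

where H(p) = -p log₂(p) - (1-p) log₂(1-p) is the binary entropy function.

H(0.1628) = 0.6410 bits
C = 1 - 0.6410 = 0.3590 bits per symbol

This means we can reliably transmit up to 0.3590 bits of information per channel use.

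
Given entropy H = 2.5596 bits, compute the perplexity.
5.8954

Perplexity is 2^H (or exp(H) for natural log).

H = 2.5596 bits
Perplexity = 2^2.5596 = 5.8954

Interpretation: The model's uncertainty is equivalent to choosing uniformly among 5.9 options.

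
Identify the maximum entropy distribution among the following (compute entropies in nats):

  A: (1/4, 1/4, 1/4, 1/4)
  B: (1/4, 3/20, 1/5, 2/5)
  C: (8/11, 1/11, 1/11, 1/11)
A

For a discrete distribution over n outcomes, entropy is maximized by the uniform distribution.

Computing entropies:
H(A) = 1.3863 nats
H(B) = 1.3195 nats
H(C) = 0.8856 nats

The uniform distribution (where all probabilities equal 1/4) achieves the maximum entropy of log_e(4) = 1.3863 nats.

Distribution A has the highest entropy.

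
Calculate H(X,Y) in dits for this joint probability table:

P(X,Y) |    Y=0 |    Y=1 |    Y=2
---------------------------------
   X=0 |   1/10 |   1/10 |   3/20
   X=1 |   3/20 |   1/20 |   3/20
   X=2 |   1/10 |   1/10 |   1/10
0.9358 dits

Joint entropy is H(X,Y) = -Σ_{x,y} p(x,y) log p(x,y).

Summing over all non-zero entries:
H(X,Y) = -[1/10·log_10(1/10) + 1/10·log_10(1/10) + 3/20·log_10(3/20) + 3/20·log_10(3/20) + 1/20·log_10(1/20) + 3/20·log_10(3/20) + 1/10·log_10(1/10) + 1/10·log_10(1/10) + 1/10·log_10(1/10)]
H(X,Y) = 0.9358 dits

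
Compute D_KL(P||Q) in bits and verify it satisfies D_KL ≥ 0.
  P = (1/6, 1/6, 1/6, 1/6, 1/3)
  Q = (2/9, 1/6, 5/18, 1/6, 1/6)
0.1413 bits

KL divergence satisfies the Gibbs inequality: D_KL(P||Q) ≥ 0 for all distributions P, Q.

D_KL(P||Q) = Σ p(x) log(p(x)/q(x))
Term by term:
  x=0: 1/6 × log_2[(1/6)/(2/9)] = -0.0692
  x=1: 1/6 × log_2[(1/6)/(1/6)] = 0.0000
  x=2: 1/6 × log_2[(1/6)/(5/18)] = -0.1228
  x=3: 1/6 × log_2[(1/6)/(1/6)] = 0.0000
  x=4: 1/3 × log_2[(1/3)/(1/6)] = 0.3333
D_KL(P||Q) = 0.1413 bits

D_KL(P||Q) = 0.1413 ≥ 0 ✓

This non-negativity is a fundamental property: relative entropy cannot be negative because it measures how different Q is from P.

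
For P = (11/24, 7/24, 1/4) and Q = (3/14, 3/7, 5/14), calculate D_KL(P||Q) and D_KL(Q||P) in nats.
D_KL(P||Q) = 0.1470, D_KL(Q||P) = 0.1294

KL divergence is not symmetric: D_KL(P||Q) ≠ D_KL(Q||P) in general.

D_KL(P||Q) = 0.1470 nats
D_KL(Q||P) = 0.1294 nats

No, they are not equal!

This asymmetry is why KL divergence is not a true distance metric.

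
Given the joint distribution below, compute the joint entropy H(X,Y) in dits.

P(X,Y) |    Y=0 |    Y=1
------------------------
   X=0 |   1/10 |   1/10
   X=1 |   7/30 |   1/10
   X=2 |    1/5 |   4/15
0.7403 dits

Joint entropy is H(X,Y) = -Σ_{x,y} p(x,y) log p(x,y).

Summing over all non-zero entries:
H(X,Y) = -[1/10·log_10(1/10) + 1/10·log_10(1/10) + 7/30·log_10(7/30) + 1/10·log_10(1/10) + 1/5·log_10(1/5) + 4/15·log_10(4/15)]
H(X,Y) = 0.7403 dits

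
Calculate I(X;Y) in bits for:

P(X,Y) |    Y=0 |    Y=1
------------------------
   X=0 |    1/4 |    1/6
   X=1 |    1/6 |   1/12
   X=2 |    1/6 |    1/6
0.0124 bits

Mutual information: I(X;Y) = H(X) + H(Y) - H(X,Y)

Marginals:
P(X) = (5/12, 1/4, 1/3), H(X) = 1.5546 bits
P(Y) = (7/12, 5/12), H(Y) = 0.9799 bits

Joint entropy: H(X,Y) = 2.5221 bits

I(X;Y) = 1.5546 + 0.9799 - 2.5221 = 0.0124 bits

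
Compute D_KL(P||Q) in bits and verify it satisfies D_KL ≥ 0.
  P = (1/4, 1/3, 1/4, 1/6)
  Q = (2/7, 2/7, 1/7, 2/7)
0.0982 bits

KL divergence satisfies the Gibbs inequality: D_KL(P||Q) ≥ 0 for all distributions P, Q.

D_KL(P||Q) = Σ p(x) log(p(x)/q(x))
Term by term:
  x=0: 1/4 × log_2[(1/4)/(2/7)] = -0.0482
  x=1: 1/3 × log_2[(1/3)/(2/7)] = 0.0741
  x=2: 1/4 × log_2[(1/4)/(1/7)] = 0.2018
  x=3: 1/6 × log_2[(1/6)/(2/7)] = -0.1296
D_KL(P||Q) = 0.0982 bits

D_KL(P||Q) = 0.0982 ≥ 0 ✓

This non-negativity is a fundamental property: relative entropy cannot be negative because it measures how different Q is from P.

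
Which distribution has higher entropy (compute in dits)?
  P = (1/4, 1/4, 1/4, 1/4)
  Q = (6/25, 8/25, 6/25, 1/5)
P

Computing entropies in dits:
H(P) = 0.6021
H(Q) = 0.5956

Distribution P has higher entropy.

Intuition: The distribution closer to uniform (more spread out) has higher entropy.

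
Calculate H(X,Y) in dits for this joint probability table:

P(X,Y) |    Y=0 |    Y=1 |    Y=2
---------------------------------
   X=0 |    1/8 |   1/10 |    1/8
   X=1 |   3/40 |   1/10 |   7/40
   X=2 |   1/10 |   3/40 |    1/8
0.9399 dits

Joint entropy is H(X,Y) = -Σ_{x,y} p(x,y) log p(x,y).

Summing over all non-zero entries:
H(X,Y) = -[1/8·log_10(1/8) + 1/10·log_10(1/10) + 1/8·log_10(1/8) + 3/40·log_10(3/40) + 1/10·log_10(1/10) + 7/40·log_10(7/40) + 1/10·log_10(1/10) + 3/40·log_10(3/40) + 1/8·log_10(1/8)]
H(X,Y) = 0.9399 dits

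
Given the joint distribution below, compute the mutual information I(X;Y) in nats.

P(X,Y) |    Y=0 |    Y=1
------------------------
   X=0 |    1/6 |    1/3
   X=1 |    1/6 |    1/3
0.0000 nats

Mutual information: I(X;Y) = H(X) + H(Y) - H(X,Y)

Marginals:
P(X) = (1/2, 1/2), H(X) = 0.6931 nats
P(Y) = (1/3, 2/3), H(Y) = 0.6365 nats

Joint entropy: H(X,Y) = 1.3297 nats

I(X;Y) = 0.6931 + 0.6365 - 1.3297 = 0.0000 nats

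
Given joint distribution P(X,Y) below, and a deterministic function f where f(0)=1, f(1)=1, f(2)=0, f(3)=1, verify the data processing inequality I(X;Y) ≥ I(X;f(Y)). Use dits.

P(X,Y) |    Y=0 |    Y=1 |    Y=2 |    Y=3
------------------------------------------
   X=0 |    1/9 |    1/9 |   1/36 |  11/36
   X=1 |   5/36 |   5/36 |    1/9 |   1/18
I(X;Y) = 0.0517, I(X;f(Y)) = 0.0186, inequality holds: 0.0517 ≥ 0.0186

Data Processing Inequality: For any Markov chain X → Y → Z, we have I(X;Y) ≥ I(X;Z).

Here Z = f(Y) is a deterministic function of Y, forming X → Y → Z.

Original I(X;Y) = 0.0517 dits

After applying f:
P(X,Z) where Z=f(Y):
- P(X,Z=0) = P(X,Y=2)
- P(X,Z=1) = P(X,Y=0) + P(X,Y=1) + P(X,Y=3)

I(X;Z) = I(X;f(Y)) = 0.0186 dits

Verification: 0.0517 ≥ 0.0186 ✓

Information cannot be created by processing; the function f can only lose information about X.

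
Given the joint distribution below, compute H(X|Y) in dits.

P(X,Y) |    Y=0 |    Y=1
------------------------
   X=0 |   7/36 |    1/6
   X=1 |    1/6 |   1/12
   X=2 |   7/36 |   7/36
0.4658 dits

Using the chain rule: H(X|Y) = H(X,Y) - H(Y)

First, compute H(X,Y) = 0.7642 dits

Marginal P(Y) = (5/9, 4/9)
H(Y) = 0.2983 dits

H(X|Y) = H(X,Y) - H(Y) = 0.7642 - 0.2983 = 0.4658 dits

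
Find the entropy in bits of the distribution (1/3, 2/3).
0.9183 bits

Shannon entropy is H(X) = -Σ p(x) log p(x).

For P = (1/3, 2/3):
H = -1/3 × log_2(1/3) -2/3 × log_2(2/3)
H = 0.9183 bits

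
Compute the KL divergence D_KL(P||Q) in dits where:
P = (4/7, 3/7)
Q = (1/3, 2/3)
0.0515 dits

KL divergence: D_KL(P||Q) = Σ p(x) log(p(x)/q(x))

Computing term by term:
  x=0: 4/7 × log_10[(4/7)/(1/3)] = 4/7 × 0.2341 = 0.1338
  x=1: 3/7 × log_10[(3/7)/(2/3)] = 3/7 × -0.1919 = -0.0822

D_KL(P||Q) = 0.0515 dits

Note: KL divergence is always non-negative and equals 0 iff P = Q.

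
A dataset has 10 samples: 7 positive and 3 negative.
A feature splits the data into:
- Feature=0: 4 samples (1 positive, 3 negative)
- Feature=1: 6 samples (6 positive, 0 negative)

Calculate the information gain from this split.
0.5568 bits

Information Gain = H(Y) - H(Y|Feature)

Before split:
P(positive) = 7/10 = 0.7000
H(Y) = 0.8813 bits

After split:
Feature=0: H = 0.8113 bits (weight = 4/10)
Feature=1: H = 0.0000 bits (weight = 6/10)
H(Y|Feature) = (4/10)×0.8113 + (6/10)×0.0000 = 0.3245 bits

Information Gain = 0.8813 - 0.3245 = 0.5568 bits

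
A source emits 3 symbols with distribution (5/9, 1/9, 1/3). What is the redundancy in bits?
0.2333 bits

Redundancy measures how far a source is from maximum entropy:
R = H_max - H(X)

Maximum entropy for 3 symbols: H_max = log_2(3) = 1.5850 bits
Actual entropy: H(X) = 1.3516 bits
Redundancy: R = 1.5850 - 1.3516 = 0.2333 bits

This redundancy represents potential for compression: the source could be compressed by 0.2333 bits per symbol.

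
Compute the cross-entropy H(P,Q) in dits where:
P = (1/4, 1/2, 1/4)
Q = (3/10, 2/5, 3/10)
0.4604 dits

Cross-entropy: H(P,Q) = -Σ p(x) log q(x)

Alternatively: H(P,Q) = H(P) + D_KL(P||Q)
H(P) = 0.4515 dits
D_KL(P||Q) = 0.0089 dits

H(P,Q) = 0.4515 + 0.0089 = 0.4604 dits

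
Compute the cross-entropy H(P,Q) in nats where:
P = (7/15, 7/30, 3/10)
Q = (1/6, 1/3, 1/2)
1.3004 nats

Cross-entropy: H(P,Q) = -Σ p(x) log q(x)

Alternatively: H(P,Q) = H(P) + D_KL(P||Q)
H(P) = 1.0564 nats
D_KL(P||Q) = 0.2440 nats

H(P,Q) = 1.0564 + 0.2440 = 1.3004 nats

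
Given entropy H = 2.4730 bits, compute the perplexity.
5.5520

Perplexity is 2^H (or exp(H) for natural log).

H = 2.4730 bits
Perplexity = 2^2.4730 = 5.5520

Interpretation: The model's uncertainty is equivalent to choosing uniformly among 5.6 options.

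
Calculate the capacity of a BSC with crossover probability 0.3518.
0.0643 bits

For a binary symmetric channel (BSC) with error probability p:
Capacity C = 1 - H(p) bits per symbol

where H(p) = -p log₂(p) - (1-p) log₂(1-p) is the binary entropy function.

H(0.3518) = 0.9357 bits
C = 1 - 0.9357 = 0.0643 bits per symbol

This means we can reliably transmit up to 0.0643 bits of information per channel use.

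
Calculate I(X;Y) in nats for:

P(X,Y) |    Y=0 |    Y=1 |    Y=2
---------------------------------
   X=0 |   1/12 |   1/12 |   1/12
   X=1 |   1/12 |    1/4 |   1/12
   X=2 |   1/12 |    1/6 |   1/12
0.0225 nats

Mutual information: I(X;Y) = H(X) + H(Y) - H(X,Y)

Marginals:
P(X) = (1/4, 5/12, 1/3), H(X) = 1.0776 nats
P(Y) = (1/4, 1/2, 1/4), H(Y) = 1.0397 nats

Joint entropy: H(X,Y) = 2.0947 nats

I(X;Y) = 1.0776 + 1.0397 - 2.0947 = 0.0225 nats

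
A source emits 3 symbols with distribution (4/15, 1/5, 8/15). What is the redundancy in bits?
0.1284 bits

Redundancy measures how far a source is from maximum entropy:
R = H_max - H(X)

Maximum entropy for 3 symbols: H_max = log_2(3) = 1.5850 bits
Actual entropy: H(X) = 1.4566 bits
Redundancy: R = 1.5850 - 1.4566 = 0.1284 bits

This redundancy represents potential for compression: the source could be compressed by 0.1284 bits per symbol.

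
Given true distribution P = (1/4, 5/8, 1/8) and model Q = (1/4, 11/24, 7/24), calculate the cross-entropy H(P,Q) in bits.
1.4257 bits

Cross-entropy: H(P,Q) = -Σ p(x) log q(x)

Alternatively: H(P,Q) = H(P) + D_KL(P||Q)
H(P) = 1.2988 bits
D_KL(P||Q) = 0.1269 bits

H(P,Q) = 1.2988 + 0.1269 = 1.4257 bits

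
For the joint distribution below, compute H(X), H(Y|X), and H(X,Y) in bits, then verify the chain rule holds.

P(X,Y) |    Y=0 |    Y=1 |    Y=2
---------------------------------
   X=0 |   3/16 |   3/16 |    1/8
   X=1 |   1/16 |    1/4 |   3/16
H(X,Y) = 2.4835, H(X) = 1.0000, H(Y|X) = 1.4835 (all in bits)

Chain rule: H(X,Y) = H(X) + H(Y|X)

Left side — joint entropy directly:
H(X,Y) = -Σ p(x,y) log p(x,y) = 2.4835 bits

Right side — compute H(Y|X) from the conditional distributions:
P(X) = (1/2, 1/2), so H(X) = 1.0000 bits
H(Y|X) = Σ_x P(X=x) · H(Y|X=x):
  P(Y|X=0) = (3/8, 3/8, 1/4), H(Y|X=0) = 1.5613, weight P(X=0) = 1/2
  P(Y|X=1) = (1/8, 1/2, 3/8), H(Y|X=1) = 1.4056, weight P(X=1) = 1/2
H(Y|X) = 1.4835 bits

H(X) + H(Y|X) = 1.0000 + 1.4835 = 2.4835 bits

Both sides equal 2.4835 bits. ✓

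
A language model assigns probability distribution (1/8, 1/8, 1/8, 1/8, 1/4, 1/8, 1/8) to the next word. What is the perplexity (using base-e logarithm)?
6.7272

Perplexity is e^H (or exp(H) for natural log).

First, H = -Σ p log p = 1.9062 nats
Perplexity = e^1.9062 = 6.7272

Interpretation: The model's uncertainty is equivalent to choosing uniformly among 6.7 options.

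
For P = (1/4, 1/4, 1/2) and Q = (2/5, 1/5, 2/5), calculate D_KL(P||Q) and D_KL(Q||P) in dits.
D_KL(P||Q) = 0.0217, D_KL(Q||P) = 0.0235

KL divergence is not symmetric: D_KL(P||Q) ≠ D_KL(Q||P) in general.

D_KL(P||Q) = 0.0217 dits
D_KL(Q||P) = 0.0235 dits

No, they are not equal!

This asymmetry is why KL divergence is not a true distance metric.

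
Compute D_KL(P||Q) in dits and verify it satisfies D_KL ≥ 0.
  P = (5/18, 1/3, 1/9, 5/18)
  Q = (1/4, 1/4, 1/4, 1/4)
0.0279 dits

KL divergence satisfies the Gibbs inequality: D_KL(P||Q) ≥ 0 for all distributions P, Q.

D_KL(P||Q) = Σ p(x) log(p(x)/q(x))
Term by term:
  x=0: 5/18 × log_10[(5/18)/(1/4)] = 0.0127
  x=1: 1/3 × log_10[(1/3)/(1/4)] = 0.0416
  x=2: 1/9 × log_10[(1/9)/(1/4)] = -0.0391
  x=3: 5/18 × log_10[(5/18)/(1/4)] = 0.0127
D_KL(P||Q) = 0.0279 dits

D_KL(P||Q) = 0.0279 ≥ 0 ✓

This non-negativity is a fundamental property: relative entropy cannot be negative because it measures how different Q is from P.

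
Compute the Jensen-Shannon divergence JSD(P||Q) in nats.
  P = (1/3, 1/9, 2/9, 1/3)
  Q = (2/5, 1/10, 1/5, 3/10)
0.0024 nats

Jensen-Shannon divergence is:
JSD(P||Q) = 0.5 × D_KL(P||M) + 0.5 × D_KL(Q||M)
where M = 0.5 × (P + Q) is the mixture distribution.

M = 0.5 × (1/3, 1/9, 2/9, 1/3) + 0.5 × (2/5, 1/10, 1/5, 3/10) = (11/30, 0.105556, 0.211111, 0.316667)

D_KL(P||M) = 0.0024 nats
D_KL(Q||M) = 0.0024 nats

JSD(P||Q) = 0.5 × 0.0024 + 0.5 × 0.0024 = 0.0024 nats

Unlike KL divergence, JSD is symmetric and bounded: 0 ≤ JSD ≤ log(2).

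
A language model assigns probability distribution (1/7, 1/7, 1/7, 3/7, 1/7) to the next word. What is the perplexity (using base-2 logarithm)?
4.3714

Perplexity is 2^H (or exp(H) for natural log).

First, H = -Σ p log p = 2.1281 bits
Perplexity = 2^2.1281 = 4.3714

Interpretation: The model's uncertainty is equivalent to choosing uniformly among 4.4 options.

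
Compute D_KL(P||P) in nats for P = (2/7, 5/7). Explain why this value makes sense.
0.0000 nats

KL divergence satisfies the Gibbs inequality: D_KL(P||Q) ≥ 0 for all distributions P, Q.

D_KL(P||Q) = Σ p(x) log(p(x)/q(x))
Each term is p(x) × log_e(p(x)/p(x)) = p(x) × log_e(1) = 0, so the sum is 0.
D_KL(P||Q) = 0.0000 nats

When P = Q, the KL divergence is exactly 0, as there is no 'divergence' between identical distributions.

This non-negativity is a fundamental property: relative entropy cannot be negative because it measures how different Q is from P.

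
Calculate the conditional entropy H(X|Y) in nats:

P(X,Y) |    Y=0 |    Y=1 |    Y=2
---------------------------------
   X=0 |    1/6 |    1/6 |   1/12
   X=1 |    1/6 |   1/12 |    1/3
0.5987 nats

Using the chain rule: H(X|Y) = H(X,Y) - H(Y)

First, compute H(X,Y) = 1.6762 nats

Marginal P(Y) = (1/3, 1/4, 5/12)
H(Y) = 1.0776 nats

H(X|Y) = H(X,Y) - H(Y) = 1.6762 - 1.0776 = 0.5987 nats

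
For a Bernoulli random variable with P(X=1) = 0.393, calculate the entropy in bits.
0.9667 bits

The binary entropy function is:
H(p) = -p log(p) - (1-p) log(1-p)

H(0.393) = -0.393 × log_2(0.393) - 0.607 × log_2(0.607)
H(0.393) = 0.9667 bits

Note: Binary entropy is maximized at p=0.5 (H=1 bit) and minimized at p=0 or p=1 (H=0).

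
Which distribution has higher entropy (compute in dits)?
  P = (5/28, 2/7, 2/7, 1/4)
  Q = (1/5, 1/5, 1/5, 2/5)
P

Computing entropies in dits:
H(P) = 0.5950
H(Q) = 0.5786

Distribution P has higher entropy.

Intuition: The distribution closer to uniform (more spread out) has higher entropy.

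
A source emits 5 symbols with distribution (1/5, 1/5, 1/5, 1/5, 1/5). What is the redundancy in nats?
0.0000 nats

Redundancy measures how far a source is from maximum entropy:
R = H_max - H(X)

Maximum entropy for 5 symbols: H_max = log_e(5) = 1.6094 nats
Actual entropy: H(X) = 1.6094 nats
Redundancy: R = 1.6094 - 1.6094 = 0.0000 nats

This redundancy represents potential for compression: the source could be compressed by 0.0000 nats per symbol.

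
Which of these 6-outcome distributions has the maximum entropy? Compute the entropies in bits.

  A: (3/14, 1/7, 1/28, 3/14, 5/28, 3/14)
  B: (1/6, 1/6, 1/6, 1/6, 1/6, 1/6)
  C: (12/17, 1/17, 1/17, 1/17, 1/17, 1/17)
B

For a discrete distribution over n outcomes, entropy is maximized by the uniform distribution.

Computing entropies:
H(A) = 2.4452 bits
H(B) = 2.5850 bits
H(C) = 1.5569 bits

The uniform distribution (where all probabilities equal 1/6) achieves the maximum entropy of log_2(6) = 2.5850 bits.

Distribution B has the highest entropy.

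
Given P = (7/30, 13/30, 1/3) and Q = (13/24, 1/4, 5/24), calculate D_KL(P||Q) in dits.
0.0862 dits

KL divergence: D_KL(P||Q) = Σ p(x) log(p(x)/q(x))

Computing term by term:
  x=0: 7/30 × log_10[(7/30)/(13/24)] = 7/30 × -0.3658 = -0.0853
  x=1: 13/30 × log_10[(13/30)/(1/4)] = 13/30 × 0.2389 = 0.1035
  x=2: 1/3 × log_10[(1/3)/(5/24)] = 1/3 × 0.2041 = 0.0680

D_KL(P||Q) = 0.0862 dits

Note: KL divergence is always non-negative and equals 0 iff P = Q.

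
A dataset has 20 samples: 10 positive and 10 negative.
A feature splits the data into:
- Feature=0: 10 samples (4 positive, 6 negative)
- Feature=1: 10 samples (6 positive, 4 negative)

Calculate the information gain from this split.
0.0290 bits

Information Gain = H(Y) - H(Y|Feature)

Before split:
P(positive) = 10/20 = 0.5000
H(Y) = 1.0000 bits

After split:
Feature=0: H = 0.9710 bits (weight = 10/20)
Feature=1: H = 0.9710 bits (weight = 10/20)
H(Y|Feature) = (10/20)×0.9710 + (10/20)×0.9710 = 0.9710 bits

Information Gain = 1.0000 - 0.9710 = 0.0290 bits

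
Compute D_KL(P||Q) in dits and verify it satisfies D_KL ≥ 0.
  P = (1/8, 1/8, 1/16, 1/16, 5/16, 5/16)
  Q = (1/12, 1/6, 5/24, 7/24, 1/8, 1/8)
0.1806 dits

KL divergence satisfies the Gibbs inequality: D_KL(P||Q) ≥ 0 for all distributions P, Q.

D_KL(P||Q) = Σ p(x) log(p(x)/q(x))
Term by term:
  x=0: 1/8 × log_10[(1/8)/(1/12)] = 0.0220
  x=1: 1/8 × log_10[(1/8)/(1/6)] = -0.0156
  x=2: 1/16 × log_10[(1/16)/(5/24)] = -0.0327
  x=3: 1/16 × log_10[(1/16)/(7/24)] = -0.0418
  x=4: 5/16 × log_10[(5/16)/(1/8)] = 0.1244
  x=5: 5/16 × log_10[(5/16)/(1/8)] = 0.1244
D_KL(P||Q) = 0.1806 dits

D_KL(P||Q) = 0.1806 ≥ 0 ✓

This non-negativity is a fundamental property: relative entropy cannot be negative because it measures how different Q is from P.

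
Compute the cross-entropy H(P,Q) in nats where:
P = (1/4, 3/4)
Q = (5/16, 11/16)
0.5718 nats

Cross-entropy: H(P,Q) = -Σ p(x) log q(x)

Alternatively: H(P,Q) = H(P) + D_KL(P||Q)
H(P) = 0.5623 nats
D_KL(P||Q) = 0.0095 nats

H(P,Q) = 0.5623 + 0.0095 = 0.5718 nats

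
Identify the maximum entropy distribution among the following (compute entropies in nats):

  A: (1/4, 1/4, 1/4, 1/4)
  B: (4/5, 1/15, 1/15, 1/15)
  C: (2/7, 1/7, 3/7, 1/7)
A

For a discrete distribution over n outcomes, entropy is maximized by the uniform distribution.

Computing entropies:
H(A) = 1.3863 nats
H(B) = 0.7201 nats
H(C) = 1.2770 nats

The uniform distribution (where all probabilities equal 1/4) achieves the maximum entropy of log_e(4) = 1.3863 nats.

Distribution A has the highest entropy.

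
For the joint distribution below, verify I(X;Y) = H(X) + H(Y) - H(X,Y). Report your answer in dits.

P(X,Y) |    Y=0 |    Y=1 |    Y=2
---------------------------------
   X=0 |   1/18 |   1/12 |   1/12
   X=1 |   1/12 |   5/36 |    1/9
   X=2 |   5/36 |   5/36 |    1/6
I(X;Y) = 0.0023 dits

Mutual information has multiple equivalent forms:
- I(X;Y) = H(X) - H(X|Y)
- I(X;Y) = H(Y) - H(Y|X)
- I(X;Y) = H(X) + H(Y) - H(X,Y)

Computing all quantities:
H(X) = 0.4607, H(Y) = 0.4740, H(X,Y) = 0.9325
H(X|Y) = 0.4585, H(Y|X) = 0.4717

Verification:
H(X) - H(X|Y) = 0.4607 - 0.4585 = 0.0023
H(Y) - H(Y|X) = 0.4740 - 0.4717 = 0.0023
H(X) + H(Y) - H(X,Y) = 0.4607 + 0.4740 - 0.9325 = 0.0023

All forms give I(X;Y) = 0.0023 dits. ✓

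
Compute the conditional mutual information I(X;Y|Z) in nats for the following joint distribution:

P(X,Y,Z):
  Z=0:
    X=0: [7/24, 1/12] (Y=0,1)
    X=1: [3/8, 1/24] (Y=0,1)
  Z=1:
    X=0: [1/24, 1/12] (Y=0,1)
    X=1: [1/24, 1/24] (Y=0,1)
0.0141 nats

Conditional mutual information: I(X;Y|Z) = H(X|Z) + H(Y|Z) - H(X,Y|Z)

H(Z) = 0.5117
H(X,Z) = 1.1996 → H(X|Z) = 0.6879
H(Y,Z) = 0.9972 → H(Y|Z) = 0.4855
H(X,Y,Z) = 1.6710 → H(X,Y|Z) = 1.1593

I(X;Y|Z) = 0.6879 + 0.4855 - 1.1593 = 0.0141 nats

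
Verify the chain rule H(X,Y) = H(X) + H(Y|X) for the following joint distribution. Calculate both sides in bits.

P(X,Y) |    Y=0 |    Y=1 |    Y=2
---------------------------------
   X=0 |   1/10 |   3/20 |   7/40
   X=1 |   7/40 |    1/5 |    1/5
H(X,Y) = 2.5516, H(X) = 0.9837, H(Y|X) = 1.5679 (all in bits)

Chain rule: H(X,Y) = H(X) + H(Y|X)

Left side — joint entropy directly:
H(X,Y) = -Σ p(x,y) log p(x,y) = 2.5516 bits

Right side — compute H(Y|X) from the conditional distributions:
P(X) = (17/40, 23/40), so H(X) = 0.9837 bits
H(Y|X) = Σ_x P(X=x) · H(Y|X=x):
  P(Y|X=0) = (4/17, 6/17, 7/17), H(Y|X=0) = 1.5486, weight P(X=0) = 17/40
  P(Y|X=1) = (7/23, 8/23, 8/23), H(Y|X=1) = 1.5822, weight P(X=1) = 23/40
H(Y|X) = 1.5679 bits

H(X) + H(Y|X) = 0.9837 + 1.5679 = 2.5516 bits

Both sides equal 2.5516 bits. ✓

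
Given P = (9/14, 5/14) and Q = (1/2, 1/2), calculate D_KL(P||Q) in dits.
0.0180 dits

KL divergence: D_KL(P||Q) = Σ p(x) log(p(x)/q(x))

Computing term by term:
  x=0: 9/14 × log_10[(9/14)/(1/2)] = 9/14 × 0.1091 = 0.0702
  x=1: 5/14 × log_10[(5/14)/(1/2)] = 5/14 × -0.1461 = -0.0522

D_KL(P||Q) = 0.0180 dits

Note: KL divergence is always non-negative and equals 0 iff P = Q.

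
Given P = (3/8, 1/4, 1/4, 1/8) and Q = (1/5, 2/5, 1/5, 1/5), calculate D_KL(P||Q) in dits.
0.0501 dits

KL divergence: D_KL(P||Q) = Σ p(x) log(p(x)/q(x))

Computing term by term:
  x=0: 3/8 × log_10[(3/8)/(1/5)] = 3/8 × 0.2730 = 0.1024
  x=1: 1/4 × log_10[(1/4)/(2/5)] = 1/4 × -0.2041 = -0.0510
  x=2: 1/4 × log_10[(1/4)/(1/5)] = 1/4 × 0.0969 = 0.0242
  x=3: 1/8 × log_10[(1/8)/(1/5)] = 1/8 × -0.2041 = -0.0255

D_KL(P||Q) = 0.0501 dits

Note: KL divergence is always non-negative and equals 0 iff P = Q.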